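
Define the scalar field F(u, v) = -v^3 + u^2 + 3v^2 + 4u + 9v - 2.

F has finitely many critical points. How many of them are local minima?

F separates as a function of u plus a function of v, so ∇F=0 decouples.
∂F/∂u = 2(u + 2) = 0 at u ∈ {-2}; ∂F/∂v = -3(v - 3)(v + 1) = 0 at v ∈ {-1, 3}.
The Hessian is diagonal: diag(F_uu, F_vv). Second derivatives: F_uu(-2)=2; F_vv(-1)=12, F_vv(3)=-12.
Local minima occur where both diagonal entries positive: (-2, -1). Count: 1.

1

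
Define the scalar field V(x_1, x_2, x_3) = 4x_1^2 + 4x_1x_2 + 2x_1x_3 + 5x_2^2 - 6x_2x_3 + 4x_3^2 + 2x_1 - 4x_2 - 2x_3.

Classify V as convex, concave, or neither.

V is quadratic, so its Hessian is the constant matrix H = [[8, 4, 2], [4, 10, -6], [2, -6, 8]].
Leading principal minors: 8, 64, 88.
All positive ⇒ H ≻ 0 ⇒ convex.

convex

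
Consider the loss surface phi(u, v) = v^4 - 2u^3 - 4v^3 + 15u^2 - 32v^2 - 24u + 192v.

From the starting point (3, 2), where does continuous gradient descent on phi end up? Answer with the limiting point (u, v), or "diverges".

phi is separable, so gradient descent decouples: u follows -∂phi/∂u, v follows -∂phi/∂v.
∂phi/∂u = -6(u - 4)(u - 1); at u=3 this is 12, so u decreases.
∂phi/∂v = 4(v - 4)(v - 3)(v + 4); at v=2 this is 48, so v decreases.
u converges to its nearest critical value 1 (a local min of the u-part); v converges to -4. The iterate converges to (1, -4).

(1, -4)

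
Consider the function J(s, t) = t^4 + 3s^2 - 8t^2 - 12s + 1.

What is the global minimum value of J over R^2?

J(s,t) separates as P(s) + Q(t) + 1, so its minimum is min P + min Q + 1.
P'(s) = 6s - 12 vanishes at s ∈ {2}; Q'(t) = 4t(t - 2)(t + 2) vanishes at t ∈ {-2, 0, 2}.
Local minima of P (where P''>0): P(2)=-12. Local minima of Q: Q(-2)=-16, Q(2)=-16.
So the global minimum of J is P(2) + Q(-2) + 1 = -12 − 16 + 1 = -27, attained at (2, -2).

-27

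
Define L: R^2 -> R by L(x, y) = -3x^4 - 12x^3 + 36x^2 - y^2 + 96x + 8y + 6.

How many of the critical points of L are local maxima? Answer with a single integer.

2

L separates as a function of x plus a function of y, so ∇L=0 decouples.
∂L/∂x = -12(x - 2)(x + 1)(x + 4) = 0 at x ∈ {-4, -1, 2}; ∂L/∂y = -2(y - 4) = 0 at y ∈ {4}.
The Hessian is diagonal: diag(L_xx, L_yy). Second derivatives: L_xx(-4)=-216, L_xx(-1)=108, L_xx(2)=-216; L_yy(4)=-2.
Local maxima occur where both diagonal entries negative: (-4, 4), (2, 4). Count: 2.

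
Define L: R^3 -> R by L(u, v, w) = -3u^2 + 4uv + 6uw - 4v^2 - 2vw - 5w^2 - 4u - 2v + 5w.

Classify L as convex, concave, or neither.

L is quadratic, so its Hessian is the constant matrix H = [[-6, 4, 6], [4, -8, -2], [6, -2, -10]].
Leading principal minors: -6, 32, -104.
Signs alternate −, +, − ⇒ H ≺ 0 ⇒ concave.

concave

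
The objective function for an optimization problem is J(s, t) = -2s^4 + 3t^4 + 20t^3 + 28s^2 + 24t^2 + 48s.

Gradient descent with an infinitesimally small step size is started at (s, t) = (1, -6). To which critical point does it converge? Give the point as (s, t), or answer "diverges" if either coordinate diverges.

J is separable, so gradient descent decouples: s follows -∂J/∂s, t follows -∂J/∂t.
∂J/∂s = -8(s - 3)(s + 1)(s + 2); at s=1 this is 96, so s decreases.
∂J/∂t = 12t(t + 1)(t + 4); at t=-6 this is -720, so t increases.
s converges to its nearest critical value -1 (a local min of the s-part); t converges to -4. The iterate converges to (-1, -4).

(-1, -4)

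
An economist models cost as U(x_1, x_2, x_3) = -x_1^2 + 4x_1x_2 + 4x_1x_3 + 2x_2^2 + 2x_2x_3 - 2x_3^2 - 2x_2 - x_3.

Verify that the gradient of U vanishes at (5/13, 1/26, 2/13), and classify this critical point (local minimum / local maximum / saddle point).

∇U = (-2x_1 + 4x_2 + 4x_3, 4x_1 + 4x_2 + 2x_3 - 2, 4x_1 + 2x_2 - 4x_3 - 1); substituting (5/13, 1/26, 2/13) gives ∇U = (0, 0, 0), so (5/13, 1/26, 2/13) is indeed a critical point.
The Hessian is constant: H = [[-2, 4, 4], [4, 4, 2], [4, 2, -4]].
Leading principal minors: Δ₁ = -2, Δ₂ = -24, Δ₃ = 104.
The minors fit neither the all-positive nor the alternating-sign pattern, so H is indefinite: a saddle point.

saddle point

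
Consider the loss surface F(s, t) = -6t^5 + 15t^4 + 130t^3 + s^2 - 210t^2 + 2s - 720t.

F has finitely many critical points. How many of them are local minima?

F separates as a function of s plus a function of t, so ∇F=0 decouples.
∂F/∂s = 2(s + 1) = 0 at s ∈ {-1}; ∂F/∂t = -30(t - 4)(t - 2)(t + 1)(t + 3) = 0 at t ∈ {-3, -1, 2, 4}.
The Hessian is diagonal: diag(F_ss, F_tt). Second derivatives: F_ss(-1)=2; F_tt(-3)=2100, F_tt(-1)=-900, F_tt(2)=900, F_tt(4)=-2100.
Local minima occur where both diagonal entries positive: (-1, -3), (-1, 2). Count: 2.

2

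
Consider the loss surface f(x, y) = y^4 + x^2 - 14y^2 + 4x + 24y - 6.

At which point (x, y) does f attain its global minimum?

(-2, -3)

f(x,y) separates as P(x) + Q(y) − 6, so its minimum is min P + min Q − 6.
P'(x) = 2x + 4 vanishes at x ∈ {-2}; Q'(y) = 4(y - 2)(y - 1)(y + 3) vanishes at y ∈ {-3, 1, 2}.
Local minima of P (where P''>0): P(-2)=-4. Local minima of Q: Q(-3)=-117, Q(2)=8.
So the global minimum of f is P(-2) + Q(-3) − 6 = -4 − 117 − 6 = -127, attained at (-2, -3).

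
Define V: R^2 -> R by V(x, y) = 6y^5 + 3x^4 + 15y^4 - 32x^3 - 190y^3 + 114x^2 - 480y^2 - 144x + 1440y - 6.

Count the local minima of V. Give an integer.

4

V separates as a function of x plus a function of y, so ∇V=0 decouples.
∂V/∂x = 12(x - 4)(x - 3)(x - 1) = 0 at x ∈ {1, 3, 4}; ∂V/∂y = 30(y - 4)(y - 1)(y + 3)(y + 4) = 0 at y ∈ {-4, -3, 1, 4}.
The Hessian is diagonal: diag(V_xx, V_yy). Second derivatives: V_xx(1)=72, V_xx(3)=-24, V_xx(4)=36; V_yy(-4)=-1200, V_yy(-3)=840, V_yy(1)=-1800, V_yy(4)=5040.
Local minima occur where both diagonal entries positive: (1, -3), (1, 4), (4, -3), (4, 4). Count: 4.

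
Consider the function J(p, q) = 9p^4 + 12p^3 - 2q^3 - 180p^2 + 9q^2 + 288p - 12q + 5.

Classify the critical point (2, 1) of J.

local minimum

The mixed partial ∂²J/∂p∂q is 0, so the Hessian at any point is diag(J_pp, J_qq) = diag(36(3p^2 + 2p - 10), 6(-2q + 3)).
At (2, 1): H = diag(216, 6).
Both eigenvalues are positive, so H is positive definite: a local minimum.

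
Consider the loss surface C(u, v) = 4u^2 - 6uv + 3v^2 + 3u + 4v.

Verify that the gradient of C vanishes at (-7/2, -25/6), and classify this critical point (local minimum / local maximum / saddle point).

∇C = (8u - 6v + 3, -6u + 6v + 4); substituting (-7/2, -25/6) gives ∇C = (0, 0), so (-7/2, -25/6) is indeed a critical point.
The Hessian of C is constant: H = [[8, -6], [-6, 6]].
det(H) = 8·6 − (-6)² = 12.
det(H) > 0 and tr(H) = 14 > 0, so H is positive definite and the point is a local minimum.

local minimum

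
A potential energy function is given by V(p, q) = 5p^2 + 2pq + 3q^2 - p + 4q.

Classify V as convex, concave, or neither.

V is quadratic, so its Hessian is the constant matrix H = [[10, 2], [2, 6]].
det(H) = 56, tr(H) = 16.
det(H) > 0 and tr(H) > 0, so H is positive definite everywhere: convex.

convex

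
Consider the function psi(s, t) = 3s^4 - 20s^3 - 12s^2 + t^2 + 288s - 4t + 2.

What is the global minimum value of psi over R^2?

psi(s,t) separates as P(s) + Q(t) + 2, so its minimum is min P + min Q + 2.
P'(s) = 12(s - 4)(s - 3)(s + 2) vanishes at s ∈ {-2, 3, 4}; Q'(t) = 2(t - 2) vanishes at t ∈ {2}.
Local minima of P (where P''>0): P(-2)=-416, P(4)=448. Local minima of Q: Q(2)=-4.
So the global minimum of psi is P(-2) + Q(2) + 2 = -416 − 4 + 2 = -418, attained at (-2, 2).

-418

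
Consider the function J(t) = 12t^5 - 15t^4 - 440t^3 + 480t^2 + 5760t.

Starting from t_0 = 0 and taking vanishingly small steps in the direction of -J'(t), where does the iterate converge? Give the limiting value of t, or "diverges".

J'(t) = 60(t - 4)(t - 3)(t + 2)(t + 4), so J'(0) = 5760.
Gradient descent moves in the -J' direction, i.e. t is decreasing.
The nearest critical point in that direction is t = -2, where J'' = 3600 > 0 (a local minimum). The iterate converges there.

-2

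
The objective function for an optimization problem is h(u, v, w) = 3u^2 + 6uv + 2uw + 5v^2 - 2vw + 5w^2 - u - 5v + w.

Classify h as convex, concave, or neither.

convex

h is quadratic, so its Hessian is the constant matrix H = [[6, 6, 2], [6, 10, -2], [2, -2, 10]].
Leading principal minors: 6, 24, 128.
All positive ⇒ H ≻ 0 ⇒ convex.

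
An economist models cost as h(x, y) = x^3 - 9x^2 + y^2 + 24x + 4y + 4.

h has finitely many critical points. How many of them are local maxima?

0

h separates as a function of x plus a function of y, so ∇h=0 decouples.
∂h/∂x = 3(x - 4)(x - 2) = 0 at x ∈ {2, 4}; ∂h/∂y = 2(y + 2) = 0 at y ∈ {-2}.
The Hessian is diagonal: diag(h_xx, h_yy). Second derivatives: h_xx(2)=-6, h_xx(4)=6; h_yy(-2)=2.
Local maxima occur where both diagonal entries negative: none. Count: 0.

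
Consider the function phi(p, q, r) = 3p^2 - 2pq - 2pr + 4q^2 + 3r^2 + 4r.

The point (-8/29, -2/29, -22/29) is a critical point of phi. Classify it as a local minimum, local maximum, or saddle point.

local minimum

The Hessian is constant: H = [[6, -2, -2], [-2, 8, 0], [-2, 0, 6]].
Leading principal minors: Δ₁ = 6, Δ₂ = 44, Δ₃ = 232.
All leading minors are positive, so H is positive definite: a local minimum.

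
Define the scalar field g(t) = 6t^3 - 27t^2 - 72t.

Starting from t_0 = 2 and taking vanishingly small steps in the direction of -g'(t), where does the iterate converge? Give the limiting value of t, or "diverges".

g'(t) = 18(t - 4)(t + 1), so g'(2) = -108.
Gradient descent moves in the -g' direction, i.e. t is increasing.
The nearest critical point in that direction is t = 4, where g'' = 90 > 0 (a local minimum). The iterate converges there.

4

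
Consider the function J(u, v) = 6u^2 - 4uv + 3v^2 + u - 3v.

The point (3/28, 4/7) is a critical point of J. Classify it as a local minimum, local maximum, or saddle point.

The Hessian of J is constant: H = [[12, -4], [-4, 6]].
det(H) = 12·6 − (-4)² = 56.
det(H) > 0 and tr(H) = 18 > 0, so H is positive definite and the point is a local minimum.

local minimum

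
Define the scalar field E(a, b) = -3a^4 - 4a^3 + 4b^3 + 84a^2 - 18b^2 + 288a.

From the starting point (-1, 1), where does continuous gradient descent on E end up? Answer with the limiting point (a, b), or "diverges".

E is separable, so gradient descent decouples: a follows -∂E/∂a, b follows -∂E/∂b.
∂E/∂a = -12(a - 4)(a + 2)(a + 3); at a=-1 this is 120, so a decreases.
∂E/∂b = 12b(b - 3); at b=1 this is -24, so b increases.
a converges to its nearest critical value -2 (a local min of the a-part); b converges to 3. The iterate converges to (-2, 3).

(-2, 3)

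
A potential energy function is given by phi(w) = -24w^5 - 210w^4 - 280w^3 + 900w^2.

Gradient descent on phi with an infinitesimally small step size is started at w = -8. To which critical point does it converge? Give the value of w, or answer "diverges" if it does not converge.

-5

phi'(w) = -120w(w - 1)(w + 3)(w + 5), so phi'(-8) = -129600.
Gradient descent moves in the -phi' direction, i.e. w is increasing.
The nearest critical point in that direction is w = -5, where phi'' = 7200 > 0 (a local minimum). The iterate converges there.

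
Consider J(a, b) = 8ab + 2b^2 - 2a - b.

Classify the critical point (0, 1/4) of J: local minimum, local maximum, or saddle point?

saddle point

The Hessian of J is constant: H = [[0, 8], [8, 4]].
det(H) = 0·4 − 8² = -64.
Since det(H) < 0, H is indefinite and the critical point is a saddle point.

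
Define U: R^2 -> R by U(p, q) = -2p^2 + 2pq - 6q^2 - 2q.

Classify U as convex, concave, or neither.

concave

U is quadratic, so its Hessian is the constant matrix H = [[-4, 2], [2, -12]].
det(H) = 44, tr(H) = -16.
det(H) > 0 and tr(H) < 0, so H is negative definite everywhere: concave.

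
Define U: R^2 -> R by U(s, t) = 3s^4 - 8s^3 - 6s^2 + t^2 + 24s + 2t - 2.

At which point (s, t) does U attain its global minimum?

U(s,t) separates as P(s) + Q(t) − 2, so its minimum is min P + min Q − 2.
P'(s) = 12(s - 2)(s - 1)(s + 1) vanishes at s ∈ {-1, 1, 2}; Q'(t) = 2(t + 1) vanishes at t ∈ {-1}.
Local minima of P (where P''>0): P(-1)=-19, P(2)=8. Local minima of Q: Q(-1)=-1.
So the global minimum of U is P(-1) + Q(-1) − 2 = -19 − 1 − 2 = -22, attained at (-1, -1).

(-1, -1)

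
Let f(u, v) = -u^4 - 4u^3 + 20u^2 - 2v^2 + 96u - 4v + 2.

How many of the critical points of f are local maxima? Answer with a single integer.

2

f separates as a function of u plus a function of v, so ∇f=0 decouples.
∂f/∂u = -4(u - 3)(u + 2)(u + 4) = 0 at u ∈ {-4, -2, 3}; ∂f/∂v = -4(v + 1) = 0 at v ∈ {-1}.
The Hessian is diagonal: diag(f_uu, f_vv). Second derivatives: f_uu(-4)=-56, f_uu(-2)=40, f_uu(3)=-140; f_vv(-1)=-4.
Local maxima occur where both diagonal entries negative: (-4, -1), (3, -1). Count: 2.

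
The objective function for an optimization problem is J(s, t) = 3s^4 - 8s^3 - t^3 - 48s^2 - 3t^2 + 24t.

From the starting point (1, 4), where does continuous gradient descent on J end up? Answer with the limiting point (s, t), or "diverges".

J is separable, so gradient descent decouples: s follows -∂J/∂s, t follows -∂J/∂t.
∂J/∂s = 12s(s - 4)(s + 2); at s=1 this is -108, so s increases.
∂J/∂t = -3(t - 2)(t + 4); at t=4 this is -48, so t increases.
The t-coordinate has no critical point in that direction and runs off to infinity.

diverges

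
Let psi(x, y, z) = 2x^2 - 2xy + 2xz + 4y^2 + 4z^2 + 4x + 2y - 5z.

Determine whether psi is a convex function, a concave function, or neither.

convex

psi is quadratic, so its Hessian is the constant matrix H = [[4, -2, 2], [-2, 8, 0], [2, 0, 8]].
Leading principal minors: 4, 28, 192.
All positive ⇒ H ≻ 0 ⇒ convex.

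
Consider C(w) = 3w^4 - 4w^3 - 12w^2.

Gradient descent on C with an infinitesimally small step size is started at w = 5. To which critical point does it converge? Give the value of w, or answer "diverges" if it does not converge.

2

C'(w) = 12w(w - 2)(w + 1), so C'(5) = 1080.
Gradient descent moves in the -C' direction, i.e. w is decreasing.
The nearest critical point in that direction is w = 2, where C'' = 72 > 0 (a local minimum). The iterate converges there.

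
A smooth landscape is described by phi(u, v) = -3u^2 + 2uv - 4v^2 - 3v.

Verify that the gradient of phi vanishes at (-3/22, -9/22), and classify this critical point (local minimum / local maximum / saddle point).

local maximum

∇phi = (-6u + 2v, 2u - 8v - 3); substituting (-3/22, -9/22) gives ∇phi = (0, 0), so (-3/22, -9/22) is indeed a critical point.
The Hessian of phi is constant: H = [[-6, 2], [2, -8]].
det(H) = (-6)·(-8) − 2² = 44.
det(H) > 0 and tr(H) = -14 < 0, so H is negative definite and the point is a local maximum.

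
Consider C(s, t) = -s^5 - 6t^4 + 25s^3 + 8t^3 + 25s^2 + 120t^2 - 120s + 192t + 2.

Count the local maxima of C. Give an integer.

4

C separates as a function of s plus a function of t, so ∇C=0 decouples.
∂C/∂s = -5(s - 4)(s - 1)(s + 2)(s + 3) = 0 at s ∈ {-3, -2, 1, 4}; ∂C/∂t = -24(t - 4)(t + 1)(t + 2) = 0 at t ∈ {-2, -1, 4}.
The Hessian is diagonal: diag(C_ss, C_tt). Second derivatives: C_ss(-3)=140, C_ss(-2)=-90, C_ss(1)=180, C_ss(4)=-630; C_tt(-2)=-144, C_tt(-1)=120, C_tt(4)=-720.
Local maxima occur where both diagonal entries negative: (-2, -2), (-2, 4), (4, -2), (4, 4). Count: 4.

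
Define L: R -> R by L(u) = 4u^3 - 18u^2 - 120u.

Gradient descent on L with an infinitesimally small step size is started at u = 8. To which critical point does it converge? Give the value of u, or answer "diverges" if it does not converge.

5

L'(u) = 12(u - 5)(u + 2), so L'(8) = 360.
Gradient descent moves in the -L' direction, i.e. u is decreasing.
The nearest critical point in that direction is u = 5, where L'' = 84 > 0 (a local minimum). The iterate converges there.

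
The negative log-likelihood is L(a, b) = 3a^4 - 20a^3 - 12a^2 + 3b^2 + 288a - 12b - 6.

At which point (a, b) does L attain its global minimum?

(-2, 2)

L(a,b) separates as P(a) + Q(b) − 6, so its minimum is min P + min Q − 6.
P'(a) = 12(a - 4)(a - 3)(a + 2) vanishes at a ∈ {-2, 3, 4}; Q'(b) = 6b - 12 vanishes at b ∈ {2}.
Local minima of P (where P''>0): P(-2)=-416, P(4)=448. Local minima of Q: Q(2)=-12.
So the global minimum of L is P(-2) + Q(2) − 6 = -416 − 12 − 6 = -434, attained at (-2, 2).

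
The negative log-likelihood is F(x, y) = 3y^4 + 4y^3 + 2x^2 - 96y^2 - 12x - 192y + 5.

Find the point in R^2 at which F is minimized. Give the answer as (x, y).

F(x,y) separates as P(x) + Q(y) + 5, so its minimum is min P + min Q + 5.
P'(x) = 4x - 12 vanishes at x ∈ {3}; Q'(y) = 12(y - 4)(y + 1)(y + 4) vanishes at y ∈ {-4, -1, 4}.
Local minima of P (where P''>0): P(3)=-18. Local minima of Q: Q(-4)=-256, Q(4)=-1280.
So the global minimum of F is P(3) + Q(4) + 5 = -18 − 1280 + 5 = -1293, attained at (3, 4).

(3, 4)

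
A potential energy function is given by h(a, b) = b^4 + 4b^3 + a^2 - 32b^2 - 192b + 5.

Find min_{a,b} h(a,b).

-763

h(a,b) separates as P(a) + Q(b) + 5, so its minimum is min P + min Q + 5.
P'(a) = 2a vanishes at a ∈ {0}; Q'(b) = 4(b - 4)(b + 3)(b + 4) vanishes at b ∈ {-4, -3, 4}.
Local minima of P (where P''>0): P(0)=0. Local minima of Q: Q(-4)=256, Q(4)=-768.
So the global minimum of h is P(0) + Q(4) + 5 = 0 − 768 + 5 = -763, attained at (0, 4).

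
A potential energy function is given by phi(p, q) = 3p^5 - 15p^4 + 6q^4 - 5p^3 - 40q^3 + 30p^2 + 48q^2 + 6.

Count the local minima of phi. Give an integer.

4

phi separates as a function of p plus a function of q, so ∇phi=0 decouples.
∂phi/∂p = 15p(p - 4)(p - 1)(p + 1) = 0 at p ∈ {-1, 0, 1, 4}; ∂phi/∂q = 24q(q - 4)(q - 1) = 0 at q ∈ {0, 1, 4}.
The Hessian is diagonal: diag(phi_pp, phi_qq). Second derivatives: phi_pp(-1)=-150, phi_pp(0)=60, phi_pp(1)=-90, phi_pp(4)=900; phi_qq(0)=96, phi_qq(1)=-72, phi_qq(4)=288.
Local minima occur where both diagonal entries positive: (0, 0), (0, 4), (4, 0), (4, 4). Count: 4.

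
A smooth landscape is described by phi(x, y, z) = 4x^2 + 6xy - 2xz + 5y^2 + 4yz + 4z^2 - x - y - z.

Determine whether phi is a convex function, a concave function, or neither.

convex

phi is quadratic, so its Hessian is the constant matrix H = [[8, 6, -2], [6, 10, 4], [-2, 4, 8]].
Leading principal minors: 8, 44, 88.
All positive ⇒ H ≻ 0 ⇒ convex.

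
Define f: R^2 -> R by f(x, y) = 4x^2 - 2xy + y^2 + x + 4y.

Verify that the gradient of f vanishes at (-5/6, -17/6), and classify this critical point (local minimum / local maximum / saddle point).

local minimum

∇f = (8x - 2y + 1, -2x + 2y + 4); substituting (-5/6, -17/6) gives ∇f = (0, 0), so (-5/6, -17/6) is indeed a critical point.
The Hessian of f is constant: H = [[8, -2], [-2, 2]].
det(H) = 8·2 − (-2)² = 12.
det(H) > 0 and tr(H) = 10 > 0, so H is positive definite and the point is a local minimum.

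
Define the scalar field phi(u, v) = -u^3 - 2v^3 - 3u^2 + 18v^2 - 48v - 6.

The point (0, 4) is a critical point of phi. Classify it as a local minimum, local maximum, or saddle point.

local maximum

The mixed partial ∂²phi/∂u∂v is 0, so the Hessian at any point is diag(phi_uu, phi_vv) = diag(-6(u + 1), 12(-v + 3)).
At (0, 4): H = diag(-6, -12).
Both eigenvalues are negative, so H is negative definite: a local maximum.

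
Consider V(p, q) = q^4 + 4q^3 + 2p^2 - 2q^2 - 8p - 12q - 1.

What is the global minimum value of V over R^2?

-18

V(p,q) separates as A(p) + B(q) − 1, so its minimum is min A + min B − 1.
A'(p) = 4p - 8 vanishes at p ∈ {2}; B'(q) = 4(q - 1)(q + 1)(q + 3) vanishes at q ∈ {-3, -1, 1}.
Local minima of A (where A''>0): A(2)=-8. Local minima of B: B(-3)=-9, B(1)=-9.
So the global minimum of V is A(2) + B(-3) − 1 = -8 − 9 − 1 = -18, attained at (2, -3).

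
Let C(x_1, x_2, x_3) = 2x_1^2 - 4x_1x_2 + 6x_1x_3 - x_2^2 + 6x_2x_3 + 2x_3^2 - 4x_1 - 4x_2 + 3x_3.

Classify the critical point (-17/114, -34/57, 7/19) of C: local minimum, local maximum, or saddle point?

saddle point

The Hessian is constant: H = [[4, -4, 6], [-4, -2, 6], [6, 6, 4]].
Leading principal minors: Δ₁ = 4, Δ₂ = -24, Δ₃ = -456.
The minors fit neither the all-positive nor the alternating-sign pattern, so H is indefinite: a saddle point.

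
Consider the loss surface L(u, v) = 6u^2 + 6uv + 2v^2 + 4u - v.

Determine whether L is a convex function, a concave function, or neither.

L is quadratic, so its Hessian is the constant matrix H = [[12, 6], [6, 4]].
det(H) = 12, tr(H) = 16.
det(H) > 0 and tr(H) > 0, so H is positive definite everywhere: convex.

convex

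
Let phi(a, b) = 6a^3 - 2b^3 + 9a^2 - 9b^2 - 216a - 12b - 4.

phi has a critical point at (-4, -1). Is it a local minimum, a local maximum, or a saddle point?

The mixed partial ∂²phi/∂a∂b is 0, so the Hessian at any point is diag(phi_aa, phi_bb) = diag(18(2a + 1), -6(2b + 3)).
At (-4, -1): H = diag(-126, -6).
Both eigenvalues are negative, so H is negative definite: a local maximum.

local maximum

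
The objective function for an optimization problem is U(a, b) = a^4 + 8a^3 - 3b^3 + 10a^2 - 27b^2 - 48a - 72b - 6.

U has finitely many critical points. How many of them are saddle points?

3

U separates as a function of a plus a function of b, so ∇U=0 decouples.
∂U/∂a = 4(a - 1)(a + 3)(a + 4) = 0 at a ∈ {-4, -3, 1}; ∂U/∂b = -9(b + 2)(b + 4) = 0 at b ∈ {-4, -2}.
The Hessian is diagonal: diag(U_aa, U_bb). Second derivatives: U_aa(-4)=20, U_aa(-3)=-16, U_aa(1)=80; U_bb(-4)=18, U_bb(-2)=-18.
Saddle points occur where the two diagonal entries have opposite signs: (-4, -2), (-3, -4), (1, -2). Count: 3.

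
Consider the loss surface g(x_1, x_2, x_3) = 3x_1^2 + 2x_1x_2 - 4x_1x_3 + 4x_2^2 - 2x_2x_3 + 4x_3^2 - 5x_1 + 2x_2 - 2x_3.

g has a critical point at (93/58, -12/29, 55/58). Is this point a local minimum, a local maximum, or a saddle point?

The Hessian is constant: H = [[6, 2, -4], [2, 8, -2], [-4, -2, 8]].
Leading principal minors: Δ₁ = 6, Δ₂ = 44, Δ₃ = 232.
All leading minors are positive, so H is positive definite: a local minimum.

local minimum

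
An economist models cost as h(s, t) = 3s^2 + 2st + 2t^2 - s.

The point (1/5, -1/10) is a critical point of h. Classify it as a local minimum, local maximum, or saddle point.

The Hessian of h is constant: H = [[6, 2], [2, 4]].
det(H) = 6·4 − 2² = 20.
det(H) > 0 and tr(H) = 10 > 0, so H is positive definite and the point is a local minimum.

local minimum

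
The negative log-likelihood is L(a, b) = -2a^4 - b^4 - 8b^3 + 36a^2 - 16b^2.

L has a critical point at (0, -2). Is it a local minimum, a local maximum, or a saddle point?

local minimum

The mixed partial ∂²L/∂a∂b is 0, so the Hessian at any point is diag(L_aa, L_bb) = diag(24(-a^2 + 3), -4(3b^2 + 12b + 8)).
At (0, -2): H = diag(72, 16).
Both eigenvalues are positive, so H is positive definite: a local minimum.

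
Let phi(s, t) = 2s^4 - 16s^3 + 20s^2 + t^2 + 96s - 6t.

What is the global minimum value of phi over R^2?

-67

phi(s,t) separates as P(s) + Q(t), so its minimum is min P + min Q.
P'(s) = 8(s - 4)(s - 3)(s + 1) vanishes at s ∈ {-1, 3, 4}; Q'(t) = 2(t - 3) vanishes at t ∈ {3}.
Local minima of P (where P''>0): P(-1)=-58, P(4)=192. Local minima of Q: Q(3)=-9.
So the global minimum of phi is P(-1) + Q(3) = -58 − 9 = -67, attained at (-1, 3).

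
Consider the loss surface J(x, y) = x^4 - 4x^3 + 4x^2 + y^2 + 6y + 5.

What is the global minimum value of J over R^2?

-4

J(x,y) separates as P(x) + Q(y) + 5, so its minimum is min P + min Q + 5.
P'(x) = 4x(x - 2)(x - 1) vanishes at x ∈ {0, 1, 2}; Q'(y) = 2y + 6 vanishes at y ∈ {-3}.
Local minima of P (where P''>0): P(0)=0, P(2)=0. Local minima of Q: Q(-3)=-9.
So the global minimum of J is P(0) + Q(-3) + 5 = 0 − 9 + 5 = -4, attained at (0, -3).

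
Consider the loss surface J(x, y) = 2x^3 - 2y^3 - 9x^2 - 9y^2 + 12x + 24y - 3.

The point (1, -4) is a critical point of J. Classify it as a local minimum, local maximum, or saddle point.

The mixed partial ∂²J/∂x∂y is 0, so the Hessian at any point is diag(J_xx, J_yy) = diag(6(2x - 3), -6(2y + 3)).
At (1, -4): H = diag(-6, 30).
The eigenvalues have opposite signs, so H is indefinite: a saddle point.

saddle point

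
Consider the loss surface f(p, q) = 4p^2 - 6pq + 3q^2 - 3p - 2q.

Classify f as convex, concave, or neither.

f is quadratic, so its Hessian is the constant matrix H = [[8, -6], [-6, 6]].
det(H) = 12, tr(H) = 14.
det(H) > 0 and tr(H) > 0, so H is positive definite everywhere: convex.

convex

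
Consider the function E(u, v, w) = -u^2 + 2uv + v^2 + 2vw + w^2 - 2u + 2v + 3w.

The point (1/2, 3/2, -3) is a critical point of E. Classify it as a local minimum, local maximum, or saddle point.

The Hessian is constant: H = [[-2, 2, 0], [2, 2, 2], [0, 2, 2]].
Leading principal minors: Δ₁ = -2, Δ₂ = -8, Δ₃ = -8.
The minors fit neither the all-positive nor the alternating-sign pattern, so H is indefinite: a saddle point.

saddle point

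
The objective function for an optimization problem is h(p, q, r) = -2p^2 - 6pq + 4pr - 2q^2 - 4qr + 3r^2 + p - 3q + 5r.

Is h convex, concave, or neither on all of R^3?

h is quadratic, so its Hessian is the constant matrix H = [[-4, -6, 4], [-6, -4, -4], [4, -4, 6]].
Leading principal minors: -4, -20, 200.
Neither pattern holds ⇒ H is indefinite ⇒ neither convex nor concave.

neither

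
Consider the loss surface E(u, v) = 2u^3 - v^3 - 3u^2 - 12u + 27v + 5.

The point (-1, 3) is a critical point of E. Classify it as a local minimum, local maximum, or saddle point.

local maximum

The mixed partial ∂²E/∂u∂v is 0, so the Hessian at any point is diag(E_uu, E_vv) = diag(6(2u - 1), -6v).
At (-1, 3): H = diag(-18, -18).
Both eigenvalues are negative, so H is negative definite: a local maximum.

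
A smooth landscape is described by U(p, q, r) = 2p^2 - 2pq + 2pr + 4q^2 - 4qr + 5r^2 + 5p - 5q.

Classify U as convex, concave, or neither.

U is quadratic, so its Hessian is the constant matrix H = [[4, -2, 2], [-2, 8, -4], [2, -4, 10]].
Leading principal minors: 4, 28, 216.
All positive ⇒ H ≻ 0 ⇒ convex.

convex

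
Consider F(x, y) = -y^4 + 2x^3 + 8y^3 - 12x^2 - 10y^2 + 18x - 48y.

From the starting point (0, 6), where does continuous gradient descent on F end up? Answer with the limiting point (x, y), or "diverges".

F is separable, so gradient descent decouples: x follows -∂F/∂x, y follows -∂F/∂y.
∂F/∂x = 6(x - 3)(x - 1); at x=0 this is 18, so x decreases.
∂F/∂y = -4(y - 4)(y - 3)(y + 1); at y=6 this is -168, so y increases.
The x-coordinate has no critical point in that direction and runs off to infinity.

diverges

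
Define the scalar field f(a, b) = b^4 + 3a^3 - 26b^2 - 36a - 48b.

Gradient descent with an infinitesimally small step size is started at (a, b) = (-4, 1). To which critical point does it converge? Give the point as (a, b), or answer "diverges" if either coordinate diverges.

f is separable, so gradient descent decouples: a follows -∂f/∂a, b follows -∂f/∂b.
∂f/∂a = 9(a - 2)(a + 2); at a=-4 this is 108, so a decreases.
∂f/∂b = 4(b - 4)(b + 1)(b + 3); at b=1 this is -96, so b increases.
The a-coordinate has no critical point in that direction and runs off to infinity.

diverges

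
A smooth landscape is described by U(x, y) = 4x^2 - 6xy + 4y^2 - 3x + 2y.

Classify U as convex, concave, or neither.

convex

U is quadratic, so its Hessian is the constant matrix H = [[8, -6], [-6, 8]].
det(H) = 28, tr(H) = 16.
det(H) > 0 and tr(H) > 0, so H is positive definite everywhere: convex.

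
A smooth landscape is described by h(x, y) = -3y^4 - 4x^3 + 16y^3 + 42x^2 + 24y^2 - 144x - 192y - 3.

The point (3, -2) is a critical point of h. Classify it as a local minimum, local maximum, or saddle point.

The mixed partial ∂²h/∂x∂y is 0, so the Hessian at any point is diag(h_xx, h_yy) = diag(12(-2x + 7), 12(-3y^2 + 8y + 4)).
At (3, -2): H = diag(12, -288).
The eigenvalues have opposite signs, so H is indefinite: a saddle point.

saddle point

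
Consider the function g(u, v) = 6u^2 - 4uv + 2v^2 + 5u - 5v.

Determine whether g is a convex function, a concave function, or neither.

convex

g is quadratic, so its Hessian is the constant matrix H = [[12, -4], [-4, 4]].
det(H) = 32, tr(H) = 16.
det(H) > 0 and tr(H) > 0, so H is positive definite everywhere: convex.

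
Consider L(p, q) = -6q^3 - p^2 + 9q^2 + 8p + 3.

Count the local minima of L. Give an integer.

L separates as a function of p plus a function of q, so ∇L=0 decouples.
∂L/∂p = -2(p - 4) = 0 at p ∈ {4}; ∂L/∂q = -18q(q - 1) = 0 at q ∈ {0, 1}.
The Hessian is diagonal: diag(L_pp, L_qq). Second derivatives: L_pp(4)=-2; L_qq(0)=18, L_qq(1)=-18.
Local minima occur where both diagonal entries positive: none. Count: 0.

0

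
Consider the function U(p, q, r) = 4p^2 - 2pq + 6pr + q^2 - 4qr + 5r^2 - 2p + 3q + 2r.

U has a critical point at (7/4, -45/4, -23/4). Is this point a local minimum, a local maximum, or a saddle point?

local minimum

The Hessian is constant: H = [[8, -2, 6], [-2, 2, -4], [6, -4, 10]].
Leading principal minors: Δ₁ = 8, Δ₂ = 12, Δ₃ = 16.
All leading minors are positive, so H is positive definite: a local minimum.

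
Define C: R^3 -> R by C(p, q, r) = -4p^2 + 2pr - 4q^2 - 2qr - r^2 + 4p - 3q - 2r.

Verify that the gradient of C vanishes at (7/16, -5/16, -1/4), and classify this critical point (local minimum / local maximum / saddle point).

∇C = (-8p + 2r + 4, -8q - 2r - 3, 2p - 2q - 2r - 2); substituting (7/16, -5/16, -1/4) gives ∇C = (0, 0, 0), so (7/16, -5/16, -1/4) is indeed a critical point.
The Hessian is constant: H = [[-8, 0, 2], [0, -8, -2], [2, -2, -2]].
Leading principal minors: Δ₁ = -8, Δ₂ = 64, Δ₃ = -64.
The minors alternate sign starting negative (−, +, −), so H is negative definite: a local maximum.

local maximum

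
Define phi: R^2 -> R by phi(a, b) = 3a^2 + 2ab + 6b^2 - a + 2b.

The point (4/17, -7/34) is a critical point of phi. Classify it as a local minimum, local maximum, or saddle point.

local minimum

The Hessian of phi is constant: H = [[6, 2], [2, 12]].
det(H) = 6·12 − 2² = 68.
det(H) > 0 and tr(H) = 18 > 0, so H is positive definite and the point is a local minimum.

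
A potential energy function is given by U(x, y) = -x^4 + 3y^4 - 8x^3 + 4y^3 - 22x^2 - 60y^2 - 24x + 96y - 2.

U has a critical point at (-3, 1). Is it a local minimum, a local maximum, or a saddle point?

local maximum

The mixed partial ∂²U/∂x∂y is 0, so the Hessian at any point is diag(U_xx, U_yy) = diag(-4(3x^2 + 12x + 11), 12(3y^2 + 2y - 10)).
At (-3, 1): H = diag(-8, -60).
Both eigenvalues are negative, so H is negative definite: a local maximum.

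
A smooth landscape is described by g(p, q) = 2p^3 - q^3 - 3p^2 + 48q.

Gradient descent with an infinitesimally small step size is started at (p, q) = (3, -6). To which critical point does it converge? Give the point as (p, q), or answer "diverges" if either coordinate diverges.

(1, -4)

g is separable, so gradient descent decouples: p follows -∂g/∂p, q follows -∂g/∂q.
∂g/∂p = 6p(p - 1); at p=3 this is 36, so p decreases.
∂g/∂q = -3(q - 4)(q + 4); at q=-6 this is -60, so q increases.
p converges to its nearest critical value 1 (a local min of the p-part); q converges to -4. The iterate converges to (1, -4).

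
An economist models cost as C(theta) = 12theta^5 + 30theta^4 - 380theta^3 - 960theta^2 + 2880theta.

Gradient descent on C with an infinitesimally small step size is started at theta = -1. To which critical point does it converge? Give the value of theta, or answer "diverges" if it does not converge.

C'(theta) = 60(theta - 4)(theta - 1)(theta + 3)(theta + 4), so C'(-1) = 3600.
Gradient descent moves in the -C' direction, i.e. theta is decreasing.
The nearest critical point in that direction is theta = -3, where C'' = 1680 > 0 (a local minimum). The iterate converges there.

-3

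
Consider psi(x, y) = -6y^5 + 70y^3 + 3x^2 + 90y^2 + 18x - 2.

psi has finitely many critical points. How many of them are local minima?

2

psi separates as a function of x plus a function of y, so ∇psi=0 decouples.
∂psi/∂x = 6(x + 3) = 0 at x ∈ {-3}; ∂psi/∂y = -30y(y - 3)(y + 1)(y + 2) = 0 at y ∈ {-2, -1, 0, 3}.
The Hessian is diagonal: diag(psi_xx, psi_yy). Second derivatives: psi_xx(-3)=6; psi_yy(-2)=300, psi_yy(-1)=-120, psi_yy(0)=180, psi_yy(3)=-1800.
Local minima occur where both diagonal entries positive: (-3, -2), (-3, 0). Count: 2.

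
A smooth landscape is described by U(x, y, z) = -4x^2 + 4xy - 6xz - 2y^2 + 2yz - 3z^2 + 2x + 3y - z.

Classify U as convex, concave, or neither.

U is quadratic, so its Hessian is the constant matrix H = [[-8, 4, -6], [4, -4, 2], [-6, 2, -6]].
Leading principal minors: -8, 16, -16.
Signs alternate −, +, − ⇒ H ≺ 0 ⇒ concave.

concave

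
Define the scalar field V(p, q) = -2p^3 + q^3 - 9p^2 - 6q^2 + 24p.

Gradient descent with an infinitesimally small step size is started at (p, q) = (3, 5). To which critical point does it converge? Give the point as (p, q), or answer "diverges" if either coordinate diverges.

V is separable, so gradient descent decouples: p follows -∂V/∂p, q follows -∂V/∂q.
∂V/∂p = -6(p - 1)(p + 4); at p=3 this is -84, so p increases.
∂V/∂q = 3q(q - 4); at q=5 this is 15, so q decreases.
The p-coordinate has no critical point in that direction and runs off to infinity.

diverges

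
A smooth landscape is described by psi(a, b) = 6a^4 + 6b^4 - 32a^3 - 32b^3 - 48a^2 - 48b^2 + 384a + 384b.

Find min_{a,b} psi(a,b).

-1216

psi(a,b) separates as P(a) + Q(b), so its minimum is min P + min Q.
P'(a) = 24(a - 4)(a - 2)(a + 2) vanishes at a ∈ {-2, 2, 4}; Q'(b) = 24(b - 4)(b - 2)(b + 2) vanishes at b ∈ {-2, 2, 4}.
Local minima of P (where P''>0): P(-2)=-608, P(4)=256. Local minima of Q: Q(-2)=-608, Q(4)=256.
So the global minimum of psi is P(-2) + Q(-2) = -608 − 608 = -1216, attained at (-2, -2).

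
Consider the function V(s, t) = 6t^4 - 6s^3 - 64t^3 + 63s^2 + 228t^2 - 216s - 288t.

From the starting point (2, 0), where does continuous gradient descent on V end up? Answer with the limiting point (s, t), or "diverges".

(3, 1)

V is separable, so gradient descent decouples: s follows -∂V/∂s, t follows -∂V/∂t.
∂V/∂s = -18(s - 4)(s - 3); at s=2 this is -36, so s increases.
∂V/∂t = 24(t - 4)(t - 3)(t - 1); at t=0 this is -288, so t increases.
s converges to its nearest critical value 3 (a local min of the s-part); t converges to 1. The iterate converges to (3, 1).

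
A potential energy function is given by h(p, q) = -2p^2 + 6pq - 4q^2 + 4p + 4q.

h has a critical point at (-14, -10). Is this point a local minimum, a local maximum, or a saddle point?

saddle point

The Hessian of h is constant: H = [[-4, 6], [6, -8]].
det(H) = (-4)·(-8) − 6² = -4.
Since det(H) < 0, H is indefinite and the critical point is a saddle point.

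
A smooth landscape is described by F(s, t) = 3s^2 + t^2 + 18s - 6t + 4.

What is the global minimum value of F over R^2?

-32

F(s,t) separates as P(s) + Q(t) + 4, so its minimum is min P + min Q + 4.
P'(s) = 6s + 18 vanishes at s ∈ {-3}; Q'(t) = 2(t - 3) vanishes at t ∈ {3}.
Local minima of P (where P''>0): P(-3)=-27. Local minima of Q: Q(3)=-9.
So the global minimum of F is P(-3) + Q(3) + 4 = -27 − 9 + 4 = -32, attained at (-3, 3).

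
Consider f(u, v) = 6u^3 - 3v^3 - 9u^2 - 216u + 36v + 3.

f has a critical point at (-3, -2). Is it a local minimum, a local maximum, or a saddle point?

The mixed partial ∂²f/∂u∂v is 0, so the Hessian at any point is diag(f_uu, f_vv) = diag(18(2u - 1), -18v).
At (-3, -2): H = diag(-126, 36).
The eigenvalues have opposite signs, so H is indefinite: a saddle point.

saddle point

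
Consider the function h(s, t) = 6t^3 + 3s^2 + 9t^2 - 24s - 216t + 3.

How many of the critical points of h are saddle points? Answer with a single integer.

1

h separates as a function of s plus a function of t, so ∇h=0 decouples.
∂h/∂s = 6(s - 4) = 0 at s ∈ {4}; ∂h/∂t = 18(t - 3)(t + 4) = 0 at t ∈ {-4, 3}.
The Hessian is diagonal: diag(h_ss, h_tt). Second derivatives: h_ss(4)=6; h_tt(-4)=-126, h_tt(3)=126.
Saddle points occur where the two diagonal entries have opposite signs: (4, -4). Count: 1.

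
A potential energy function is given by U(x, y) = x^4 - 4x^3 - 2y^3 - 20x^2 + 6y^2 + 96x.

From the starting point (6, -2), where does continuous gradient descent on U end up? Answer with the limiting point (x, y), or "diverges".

U is separable, so gradient descent decouples: x follows -∂U/∂x, y follows -∂U/∂y.
∂U/∂x = 4(x - 4)(x - 2)(x + 3); at x=6 this is 288, so x decreases.
∂U/∂y = -6y(y - 2); at y=-2 this is -48, so y increases.
x converges to its nearest critical value 4 (a local min of the x-part); y converges to 0. The iterate converges to (4, 0).

(4, 0)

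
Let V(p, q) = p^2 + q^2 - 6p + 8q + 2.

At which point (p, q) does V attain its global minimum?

(3, -4)

V(p,q) separates as A(p) + B(q) + 2, so its minimum is min A + min B + 2.
A'(p) = 2p - 6 vanishes at p ∈ {3}; B'(q) = 2q + 8 vanishes at q ∈ {-4}.
Local minima of A (where A''>0): A(3)=-9. Local minima of B: B(-4)=-16.
So the global minimum of V is A(3) + B(-4) + 2 = -9 − 16 + 2 = -23, attained at (3, -4).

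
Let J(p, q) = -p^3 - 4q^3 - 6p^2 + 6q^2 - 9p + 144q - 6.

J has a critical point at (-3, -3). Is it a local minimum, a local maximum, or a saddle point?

The mixed partial ∂²J/∂p∂q is 0, so the Hessian at any point is diag(J_pp, J_qq) = diag(-6(p + 2), 12(-2q + 1)).
At (-3, -3): H = diag(6, 84).
Both eigenvalues are positive, so H is positive definite: a local minimum.

local minimum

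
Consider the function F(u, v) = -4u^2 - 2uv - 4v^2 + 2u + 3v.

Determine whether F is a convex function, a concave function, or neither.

concave

F is quadratic, so its Hessian is the constant matrix H = [[-8, -2], [-2, -8]].
det(H) = 60, tr(H) = -16.
det(H) > 0 and tr(H) < 0, so H is negative definite everywhere: concave.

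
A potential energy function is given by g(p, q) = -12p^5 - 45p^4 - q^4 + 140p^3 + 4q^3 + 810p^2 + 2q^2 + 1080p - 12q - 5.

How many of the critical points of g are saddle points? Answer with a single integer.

6

g separates as a function of p plus a function of q, so ∇g=0 decouples.
∂g/∂p = -60(p - 3)(p + 1)(p + 2)(p + 3) = 0 at p ∈ {-3, -2, -1, 3}; ∂g/∂q = -4(q - 3)(q - 1)(q + 1) = 0 at q ∈ {-1, 1, 3}.
The Hessian is diagonal: diag(g_pp, g_qq). Second derivatives: g_pp(-3)=720, g_pp(-2)=-300, g_pp(-1)=480, g_pp(3)=-7200; g_qq(-1)=-32, g_qq(1)=16, g_qq(3)=-32.
Saddle points occur where the two diagonal entries have opposite signs: (-3, -1), (-3, 3), (-2, 1), (-1, -1), (-1, 3), (3, 1). Count: 6.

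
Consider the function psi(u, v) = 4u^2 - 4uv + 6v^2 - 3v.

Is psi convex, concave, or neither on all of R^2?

convex

psi is quadratic, so its Hessian is the constant matrix H = [[8, -4], [-4, 12]].
det(H) = 80, tr(H) = 20.
det(H) > 0 and tr(H) > 0, so H is positive definite everywhere: convex.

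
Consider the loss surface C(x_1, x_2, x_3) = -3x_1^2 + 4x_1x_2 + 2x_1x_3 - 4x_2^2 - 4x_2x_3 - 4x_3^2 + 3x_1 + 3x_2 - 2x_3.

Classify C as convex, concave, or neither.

C is quadratic, so its Hessian is the constant matrix H = [[-6, 4, 2], [4, -8, -4], [2, -4, -8]].
Leading principal minors: -6, 32, -192.
Signs alternate −, +, − ⇒ H ≺ 0 ⇒ concave.

concave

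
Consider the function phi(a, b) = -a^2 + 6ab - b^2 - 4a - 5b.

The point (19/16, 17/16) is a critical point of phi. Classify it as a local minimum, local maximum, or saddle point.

The Hessian of phi is constant: H = [[-2, 6], [6, -2]].
det(H) = (-2)·(-2) − 6² = -32.
Since det(H) < 0, H is indefinite and the critical point is a saddle point.

saddle point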